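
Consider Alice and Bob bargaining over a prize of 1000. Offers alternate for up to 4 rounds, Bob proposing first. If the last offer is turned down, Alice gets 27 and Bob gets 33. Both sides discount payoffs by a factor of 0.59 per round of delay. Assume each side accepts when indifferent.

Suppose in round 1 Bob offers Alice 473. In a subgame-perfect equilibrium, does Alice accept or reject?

Work out Alice's continuation value if the offer is rejected.
Round 4 (Alice proposes): Bob gets 33 if talks fail, so Alice offers 33 and keeps 967.
Round 3 (Bob proposes): Alice can get 967 next round, worth 0.59 × 967 = 570.53 now; Bob offers that and keeps 429.47.
Round 2 (Alice proposes): Bob can get 429.47 next round, worth 0.59 × 429.47 = 253.3873 now. Alice offers 253.3873 and keeps 1000 − 253.3873 = 746.6127.
So by rejecting in round 1, Alice gets 746.6127 next round, worth 0.59 × 746.6127 = 440.501493 now.
Offer 473 ≥ 440.501493, so Alice accepts.

Accept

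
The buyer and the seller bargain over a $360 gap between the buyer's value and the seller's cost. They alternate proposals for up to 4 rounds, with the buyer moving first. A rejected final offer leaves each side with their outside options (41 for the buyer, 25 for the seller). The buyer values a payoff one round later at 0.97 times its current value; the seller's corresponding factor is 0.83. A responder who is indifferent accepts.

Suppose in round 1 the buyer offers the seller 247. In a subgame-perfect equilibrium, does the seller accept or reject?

Round 4 (the seller proposes): the buyer gets 41 if talks fail, so the seller offers 41 and keeps 319.
Round 3 (the buyer proposes): the seller can get 319 next round, worth 0.83 × 319 = 264.77 now. The buyer offers 264.77 and keeps 360 − 264.77 = 95.23.
Round 2 (the seller proposes): the buyer can get 95.23 next round, worth 0.97 × 95.23 = 92.3731 now, so the seller offers 92.3731, keeping 267.6269.
So by rejecting in round 1, the seller gets 267.6269 next round, worth 0.83 × 267.6269 = 222.130327 now.
Offer 247 ≥ 222.130327, so the seller accepts.

Accept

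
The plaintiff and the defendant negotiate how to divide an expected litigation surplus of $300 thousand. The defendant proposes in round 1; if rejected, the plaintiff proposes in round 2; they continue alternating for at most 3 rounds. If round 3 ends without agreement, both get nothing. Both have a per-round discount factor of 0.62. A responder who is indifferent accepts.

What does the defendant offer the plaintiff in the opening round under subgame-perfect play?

70.68

Round 3 (the defendant proposes): the plaintiff will accept anything ≥ 0, so the defendant offers 0 and keeps 300.
Round 2 (the plaintiff proposes): the defendant can get 300 next round, worth 0.62 × 300 = 186 now, so the plaintiff offers 186, keeping 114.
Round 1 (the defendant proposes): the plaintiff can get 114 next round, worth 0.62 × 114 = 70.68 now, so the defendant offers 70.68, keeping 229.32.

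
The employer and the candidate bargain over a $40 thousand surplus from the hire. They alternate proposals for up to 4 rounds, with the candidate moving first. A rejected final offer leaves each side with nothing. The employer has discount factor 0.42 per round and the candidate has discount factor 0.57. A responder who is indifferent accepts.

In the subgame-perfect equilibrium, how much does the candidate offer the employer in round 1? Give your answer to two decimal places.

Round 4 (the employer proposes): the candidate will accept anything ≥ 0, so the employer offers 0 and keeps 40.
Round 3 (the candidate proposes): the employer can get 40 next round, worth 0.42 × 40 = 16.8 now, so the candidate offers 16.8, keeping 23.2.
Round 2 (the employer proposes): the candidate can get 23.2 next round, worth 0.57 × 23.2 = 13.224 now, so the employer offers 13.224, keeping 26.776.
Round 1 (the candidate proposes): the employer can get 26.776 next round, worth 0.42 × 26.776 = 11.24592 now, so the candidate offers 11.24592, keeping 28.75408.

11.25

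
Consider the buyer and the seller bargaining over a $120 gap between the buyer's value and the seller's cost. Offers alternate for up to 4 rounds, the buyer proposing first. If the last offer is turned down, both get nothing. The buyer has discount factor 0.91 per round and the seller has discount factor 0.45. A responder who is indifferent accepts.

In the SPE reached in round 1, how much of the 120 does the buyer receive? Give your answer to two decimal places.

Round 4 (the seller proposes): the buyer will accept anything ≥ 0, so the seller offers 0 and keeps 120.
Round 3 (the buyer proposes): the seller can get 120 next round, worth 0.45 × 120 = 54 now, so the buyer offers 54, keeping 66.
Round 2 (the seller proposes): the buyer can get 66 next round, worth 0.91 × 66 = 60.06 now; the seller offers that and keeps 59.94.
Round 1 (the buyer proposes): the seller can get 59.94 next round, worth 0.45 × 59.94 = 26.973 now; the buyer offers that and keeps 93.027.

93.03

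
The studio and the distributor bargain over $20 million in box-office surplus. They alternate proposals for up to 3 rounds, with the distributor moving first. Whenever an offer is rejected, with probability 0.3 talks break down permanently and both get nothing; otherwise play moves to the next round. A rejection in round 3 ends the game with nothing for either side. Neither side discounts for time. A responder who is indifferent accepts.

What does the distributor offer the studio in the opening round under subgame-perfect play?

4.2

By backward induction:
Round 3 (the distributor proposes): the studio will accept anything ≥ 0, so the distributor offers 0 and keeps 20.
Round 2 (the studio proposes): rejecting gives the distributor an expected 0.7 × 20 = 14, so the studio offers 14, keeping 6.
Round 1 (the distributor proposes): rejecting gives the studio an expected 0.7 × 6 = 4.2. The distributor offers 4.2 and keeps 20 − 4.2 = 15.8.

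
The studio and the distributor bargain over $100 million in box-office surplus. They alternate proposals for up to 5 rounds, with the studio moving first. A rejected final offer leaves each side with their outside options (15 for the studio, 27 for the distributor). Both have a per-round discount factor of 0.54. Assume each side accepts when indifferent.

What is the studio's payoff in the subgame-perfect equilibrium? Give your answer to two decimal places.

Round 5 (the studio proposes): the distributor gets 27 if talks fail, so the studio offers 27 and keeps 73.
Round 4 (the distributor proposes): the studio can get 73 next round, worth 0.54 × 73 = 39.42 now. The distributor offers 39.42 and keeps 100 − 39.42 = 60.58.
Round 3 (the studio proposes): the distributor can get 60.58 next round, worth 0.54 × 60.58 = 32.7132 now; the studio offers that and keeps 67.2868.
Round 2 (the distributor proposes): the studio can get 67.2868 next round, worth 0.54 × 67.2868 = 36.334872 now; the distributor offers that and keeps 63.665128.
Round 1 (the studio proposes): the distributor can get 63.665128 next round, worth 0.54 × 63.665128 = 34.37916912 now; the studio offers that and keeps 65.62083088.

65.62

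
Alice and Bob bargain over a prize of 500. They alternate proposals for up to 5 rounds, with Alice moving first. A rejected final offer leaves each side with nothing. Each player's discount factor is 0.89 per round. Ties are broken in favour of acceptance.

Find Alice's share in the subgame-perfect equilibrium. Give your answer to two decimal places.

412.28

Round 5 (Alice proposes): Bob will accept anything ≥ 0, so Alice offers 0 and keeps 500.
Round 4 (Bob proposes): Alice can get 500 next round, worth 0.89 × 500 = 445 now, so Bob offers 445, keeping 55.
Round 3 (Alice proposes): Bob can get 55 next round, worth 0.89 × 55 = 48.95 now. Alice offers 48.95 and keeps 500 − 48.95 = 451.05.
Round 2 (Bob proposes): Alice can get 451.05 next round, worth 0.89 × 451.05 = 401.4345 now. Bob offers 401.4345 and keeps 500 − 401.4345 = 98.5655.
Round 1 (Alice proposes): Bob can get 98.5655 next round, worth 0.89 × 98.5655 = 87.723295 now, so Alice offers 87.723295, keeping 412.276705.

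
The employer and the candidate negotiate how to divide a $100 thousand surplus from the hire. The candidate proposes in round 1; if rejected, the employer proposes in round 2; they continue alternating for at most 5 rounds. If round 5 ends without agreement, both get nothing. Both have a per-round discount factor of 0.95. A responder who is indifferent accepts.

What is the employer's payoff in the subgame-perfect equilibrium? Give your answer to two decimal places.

Round 5 (the candidate proposes): rejection yields 0 for the employer; the candidate offers 0 and keeps 100.
Round 4 (the employer proposes): the candidate can get 100 next round, worth 0.95 × 100 = 95 now; the employer offers that and keeps 5.
Round 3 (the candidate proposes): the employer can get 5 next round, worth 0.95 × 5 = 4.75 now. The candidate offers 4.75 and keeps 100 − 4.75 = 95.25.
Round 2 (the employer proposes): the candidate can get 95.25 next round, worth 0.95 × 95.25 = 90.4875 now, so the employer offers 90.4875, keeping 9.5125.
Round 1 (the candidate proposes): the employer can get 9.5125 next round, worth 0.95 × 9.5125 = 9.036875 now; the candidate offers that and keeps 90.963125.

9.04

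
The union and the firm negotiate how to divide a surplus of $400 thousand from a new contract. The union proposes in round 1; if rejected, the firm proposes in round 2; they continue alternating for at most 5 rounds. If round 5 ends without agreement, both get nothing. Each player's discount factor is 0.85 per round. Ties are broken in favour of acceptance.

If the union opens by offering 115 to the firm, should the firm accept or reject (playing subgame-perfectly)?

Round 5 (the union proposes): rejection yields 0 for the firm; the union offers 0 and keeps 400.
Round 4 (the firm proposes): the union can get 400 next round, worth 0.85 × 400 = 340 now. The firm offers 340 and keeps 400 − 340 = 60.
Round 3 (the union proposes): the firm can get 60 next round, worth 0.85 × 60 = 51 now. The union offers 51 and keeps 400 − 51 = 349.
Round 2 (the firm proposes): the union can get 349 next round, worth 0.85 × 349 = 296.65 now. The firm offers 296.65 and keeps 400 − 296.65 = 103.35.
So by rejecting in round 1, the firm gets 103.35 next round, worth 0.85 × 103.35 = 87.8475 now.
Offer 115 ≥ 87.8475, so the firm accepts.

Accept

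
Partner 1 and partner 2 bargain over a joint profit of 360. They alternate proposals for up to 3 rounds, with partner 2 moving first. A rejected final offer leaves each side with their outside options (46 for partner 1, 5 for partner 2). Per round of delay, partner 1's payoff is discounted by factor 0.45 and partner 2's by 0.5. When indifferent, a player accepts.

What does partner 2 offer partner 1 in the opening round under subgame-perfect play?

91.35

By backward induction:
Round 3 (partner 2 proposes): partner 1 gets 46 if talks fail, so partner 2 offers 46 and keeps 314.
Round 2 (partner 1 proposes): partner 2 can get 314 next round, worth 0.5 × 314 = 157 now. Partner 1 offers 157 and keeps 360 − 157 = 203.
Round 1 (partner 2 proposes): partner 1 can get 203 next round, worth 0.45 × 203 = 91.35 now, so partner 2 offers 91.35, keeping 268.65.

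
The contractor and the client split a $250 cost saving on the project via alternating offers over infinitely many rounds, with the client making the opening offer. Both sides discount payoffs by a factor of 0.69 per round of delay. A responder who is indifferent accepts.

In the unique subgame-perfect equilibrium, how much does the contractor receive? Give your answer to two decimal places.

In a stationary SPE each proposer offers the other exactly their discounted continuation value.
If the client keeps x when proposing and the contractor keeps y when proposing, then x = 250 − 0.69y and y = 250 − 0.69x.
Solving: x = 250(1 − 0.69) / (1 − 0.69·0.69) = 77.5 / 0.5239 ≈ 147.9290.
The contractor gets 250 − 147.9290 ≈ 102.0710.

102.07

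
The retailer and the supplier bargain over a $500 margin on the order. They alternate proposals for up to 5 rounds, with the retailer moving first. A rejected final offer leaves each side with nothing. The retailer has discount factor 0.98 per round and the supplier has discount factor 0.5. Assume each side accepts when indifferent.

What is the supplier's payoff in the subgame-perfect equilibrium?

Round 5 (the retailer proposes): the supplier will accept anything ≥ 0, so the retailer offers 0 and keeps 500.
Round 4 (the supplier proposes): the retailer can get 500 next round, worth 0.98 × 500 = 490 now. The supplier offers 490 and keeps 500 − 490 = 10.
Round 3 (the retailer proposes): the supplier can get 10 next round, worth 0.5 × 10 = 5 now, so the retailer offers 5, keeping 495.
Round 2 (the supplier proposes): the retailer can get 495 next round, worth 0.98 × 495 = 485.1 now, so the supplier offers 485.1, keeping 14.9.
Round 1 (the retailer proposes): the supplier can get 14.9 next round, worth 0.5 × 14.9 = 7.45 now; the retailer offers that and keeps 492.55.

7.45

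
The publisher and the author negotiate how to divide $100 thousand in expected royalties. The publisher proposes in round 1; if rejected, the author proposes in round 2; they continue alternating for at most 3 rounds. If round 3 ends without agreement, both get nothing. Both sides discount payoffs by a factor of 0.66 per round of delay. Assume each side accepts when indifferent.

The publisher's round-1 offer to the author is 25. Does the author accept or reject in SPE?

Round 3 (the publisher proposes): the author will accept anything ≥ 0, so the publisher offers 0 and keeps 100.
Round 2 (the author proposes): the publisher can get 100 next round, worth 0.66 × 100 = 66 now, so the author offers 66, keeping 34.
So by rejecting in round 1, the author gets 34 next round, worth 0.66 × 34 = 22.44 now.
Offer 25 ≥ 22.44, so the author accepts.

Accept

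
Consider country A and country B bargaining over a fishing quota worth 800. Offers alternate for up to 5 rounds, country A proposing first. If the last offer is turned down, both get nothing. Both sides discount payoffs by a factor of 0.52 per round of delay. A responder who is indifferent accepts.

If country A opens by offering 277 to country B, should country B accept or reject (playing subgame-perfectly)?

Accept

Work out country B's continuation value if the offer is rejected.
Round 5 (country A proposes): rejection yields 0 for country B; country A offers 0 and keeps 800.
Round 4 (country B proposes): country A can get 800 next round, worth 0.52 × 800 = 416 now, so country B offers 416, keeping 384.
Round 3 (country A proposes): country B can get 384 next round, worth 0.52 × 384 = 199.68 now, so country A offers 199.68, keeping 600.32.
Round 2 (country B proposes): country A can get 600.32 next round, worth 0.52 × 600.32 = 312.1664 now; country B offers that and keeps 487.8336.
So by rejecting in round 1, country B gets 487.8336 next round, worth 0.52 × 487.8336 = 253.673472 now.
Offer 277 ≥ 253.673472, so country B accepts.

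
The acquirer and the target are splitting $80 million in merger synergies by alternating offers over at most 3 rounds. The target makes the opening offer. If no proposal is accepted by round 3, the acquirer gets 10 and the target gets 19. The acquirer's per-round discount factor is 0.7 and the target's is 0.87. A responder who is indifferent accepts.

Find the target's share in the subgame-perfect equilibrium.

Round 3 (the target proposes): the acquirer gets 10 if talks fail, so the target offers 10 and keeps 70.
Round 2 (the acquirer proposes): the target can get 70 next round, worth 0.87 × 70 = 60.9 now; the acquirer offers that and keeps 19.1.
Round 1 (the target proposes): the acquirer can get 19.1 next round, worth 0.7 × 19.1 = 13.37 now, so the target offers 13.37, keeping 66.63.

66.63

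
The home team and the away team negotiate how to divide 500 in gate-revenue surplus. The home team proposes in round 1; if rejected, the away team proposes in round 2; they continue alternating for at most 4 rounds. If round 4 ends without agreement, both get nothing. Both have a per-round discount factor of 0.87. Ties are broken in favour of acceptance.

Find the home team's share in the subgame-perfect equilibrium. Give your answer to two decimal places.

By backward induction:
Round 4 (the away team proposes): rejection yields 0 for the home team; the away team offers 0 and keeps 500.
Round 3 (the home team proposes): the away team can get 500 next round, worth 0.87 × 500 = 435 now. The home team offers 435 and keeps 500 − 435 = 65.
Round 2 (the away team proposes): the home team can get 65 next round, worth 0.87 × 65 = 56.55 now. The away team offers 56.55 and keeps 500 − 56.55 = 443.45.
Round 1 (the home team proposes): the away team can get 443.45 next round, worth 0.87 × 443.45 = 385.8015 now, so the home team offers 385.8015, keeping 114.1985.

114.20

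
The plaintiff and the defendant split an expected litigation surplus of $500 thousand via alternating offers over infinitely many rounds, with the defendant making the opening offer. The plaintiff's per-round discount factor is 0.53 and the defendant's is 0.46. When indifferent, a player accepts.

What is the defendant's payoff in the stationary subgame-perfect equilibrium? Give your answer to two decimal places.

310.76

Let x be the defendant's share when the defendant proposes and y be the plaintiff's share when the plaintiff proposes.
The plaintiff accepts iff offered ≥ 0.53·y, so x = 500 − 0.53y. Symmetrically y = 500 − 0.46x.
Substituting: x = 500 − 0.53(500 − 0.46x), giving x(1 − 0.46·0.53) = 500(1 − 0.53).
So x = 500 × 0.47 / 0.7562 ≈ 310.7643, and the plaintiff receives 500 − x ≈ 189.2357.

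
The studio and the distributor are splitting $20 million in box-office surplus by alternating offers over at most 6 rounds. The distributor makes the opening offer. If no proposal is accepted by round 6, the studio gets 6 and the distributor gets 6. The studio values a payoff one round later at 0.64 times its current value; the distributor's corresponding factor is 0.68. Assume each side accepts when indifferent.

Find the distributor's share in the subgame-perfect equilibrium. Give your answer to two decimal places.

Round 6 (the studio proposes): the distributor gets 6 if talks fail, so the studio offers 6 and keeps 14.
Round 5 (the distributor proposes): the studio can get 14 next round, worth 0.64 × 14 = 8.96 now, so the distributor offers 8.96, keeping 11.04.
Round 4 (the studio proposes): the distributor can get 11.04 next round, worth 0.68 × 11.04 = 7.5072 now. The studio offers 7.5072 and keeps 20 − 7.5072 = 12.4928.
Round 3 (the distributor proposes): the studio can get 12.4928 next round, worth 0.64 × 12.4928 = 7.995392 now; the distributor offers that and keeps 12.004608.
Round 2 (the studio proposes): the distributor can get 12.004608 next round, worth 0.68 × 12.004608 = 8.16313344 now. The studio offers 8.16313344 and keeps 20 − 8.16313344 = 11.83686656.
Round 1 (the distributor proposes): the studio can get 11.83686656 next round, worth 0.64 × 11.83686656 = 7.5755945984 now. The distributor offers 7.5755945984 and keeps 20 − 7.5755945984 = 12.4244054016.

12.42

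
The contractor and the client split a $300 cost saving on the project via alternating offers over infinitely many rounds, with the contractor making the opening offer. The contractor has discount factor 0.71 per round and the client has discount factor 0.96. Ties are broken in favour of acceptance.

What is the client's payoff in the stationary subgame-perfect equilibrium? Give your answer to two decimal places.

When the contractor proposes, the client accepts any offer worth at least 0.96 times what the client would get by proposing next round; and vice versa.
This gives x = 300 − 0.96y and y = 300 − 0.71x, where x and y are each side's share when it proposes.
Hence (1 − 0.96·0.71)x = 300(1 − 0.96), i.e. 0.3184·x = 12.
x ≈ 37.6884; the client's share is 300 − x ≈ 262.3116.

262.31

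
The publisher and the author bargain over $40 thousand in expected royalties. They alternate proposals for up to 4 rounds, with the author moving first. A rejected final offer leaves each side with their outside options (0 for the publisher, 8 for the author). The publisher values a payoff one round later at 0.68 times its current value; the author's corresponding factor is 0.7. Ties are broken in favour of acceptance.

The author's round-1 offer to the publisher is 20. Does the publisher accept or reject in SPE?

Accept

Round 4 (the publisher proposes): the author gets 8 if talks fail, so the publisher offers 8 and keeps 32.
Round 3 (the author proposes): the publisher can get 32 next round, worth 0.68 × 32 = 21.76 now; the author offers that and keeps 18.24.
Round 2 (the publisher proposes): the author can get 18.24 next round, worth 0.7 × 18.24 = 12.768 now; the publisher offers that and keeps 27.232.
So by rejecting in round 1, the publisher gets 27.232 next round, worth 0.68 × 27.232 = 18.51776 now.
Offer 20 ≥ 18.51776, so the publisher accepts.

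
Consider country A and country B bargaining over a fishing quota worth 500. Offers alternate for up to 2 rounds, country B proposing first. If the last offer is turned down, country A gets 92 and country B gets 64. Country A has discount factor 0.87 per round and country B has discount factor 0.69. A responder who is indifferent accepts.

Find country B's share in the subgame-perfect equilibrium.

120.68

By backward induction:
Round 2 (country A proposes): country B gets 64 if talks fail, so country A offers 64 and keeps 436.
Round 1 (country B proposes): country A can get 436 next round, worth 0.87 × 436 = 379.32 now; country B offers that and keeps 120.68.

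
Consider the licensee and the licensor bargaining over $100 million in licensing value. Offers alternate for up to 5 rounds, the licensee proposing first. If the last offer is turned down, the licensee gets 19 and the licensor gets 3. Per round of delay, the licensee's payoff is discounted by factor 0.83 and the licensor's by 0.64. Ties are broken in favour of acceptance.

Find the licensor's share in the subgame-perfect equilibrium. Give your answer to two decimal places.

Round 5 (the licensee proposes): the licensor gets 3 if talks fail, so the licensee offers 3 and keeps 97.
Round 4 (the licensor proposes): the licensee can get 97 next round, worth 0.83 × 97 = 80.51 now; the licensor offers that and keeps 19.49.
Round 3 (the licensee proposes): the licensor can get 19.49 next round, worth 0.64 × 19.49 = 12.4736 now, so the licensee offers 12.4736, keeping 87.5264.
Round 2 (the licensor proposes): the licensee can get 87.5264 next round, worth 0.83 × 87.5264 = 72.646912 now, so the licensor offers 72.646912, keeping 27.353088.
Round 1 (the licensee proposes): the licensor can get 27.353088 next round, worth 0.64 × 27.353088 = 17.50597632 now, so the licensee offers 17.50597632, keeping 82.49402368.

17.51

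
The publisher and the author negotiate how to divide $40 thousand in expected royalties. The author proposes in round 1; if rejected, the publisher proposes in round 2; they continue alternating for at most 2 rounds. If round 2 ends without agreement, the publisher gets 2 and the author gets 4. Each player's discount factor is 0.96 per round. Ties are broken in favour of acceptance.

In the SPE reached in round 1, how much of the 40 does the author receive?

5.44

Round 2 (the publisher proposes): the author gets 4 if talks fail, so the publisher offers 4 and keeps 36.
Round 1 (the author proposes): the publisher can get 36 next round, worth 0.96 × 36 = 34.56 now; the author offers that and keeps 5.44.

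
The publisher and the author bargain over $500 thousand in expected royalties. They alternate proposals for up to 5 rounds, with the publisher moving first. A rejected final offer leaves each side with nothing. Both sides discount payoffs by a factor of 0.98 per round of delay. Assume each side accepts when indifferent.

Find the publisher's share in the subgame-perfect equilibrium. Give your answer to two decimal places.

480.79

Work backward from the last round.
Round 5 (the publisher proposes): rejection yields 0 for the author; the publisher offers 0 and keeps 500.
Round 4 (the author proposes): the publisher can get 500 next round, worth 0.98 × 500 = 490 now. The author offers 490 and keeps 500 − 490 = 10.
Round 3 (the publisher proposes): the author can get 10 next round, worth 0.98 × 10 = 9.8 now, so the publisher offers 9.8, keeping 490.2.
Round 2 (the author proposes): the publisher can get 490.2 next round, worth 0.98 × 490.2 = 480.396 now; the author offers that and keeps 19.604.
Round 1 (the publisher proposes): the author can get 19.604 next round, worth 0.98 × 19.604 = 19.21192 now, so the publisher offers 19.21192, keeping 480.78808.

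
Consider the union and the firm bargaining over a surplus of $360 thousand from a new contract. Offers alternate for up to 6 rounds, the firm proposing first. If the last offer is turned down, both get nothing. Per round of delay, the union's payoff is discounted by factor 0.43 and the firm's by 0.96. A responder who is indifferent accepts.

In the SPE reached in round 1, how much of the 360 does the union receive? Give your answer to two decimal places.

35.13

Work backward from the last round.
Round 6 (the union proposes): rejection yields 0 for the firm; the union offers 0 and keeps 360.
Round 5 (the firm proposes): the union can get 360 next round, worth 0.43 × 360 = 154.8 now. The firm offers 154.8 and keeps 360 − 154.8 = 205.2.
Round 4 (the union proposes): the firm can get 205.2 next round, worth 0.96 × 205.2 = 196.992 now, so the union offers 196.992, keeping 163.008.
Round 3 (the firm proposes): the union can get 163.008 next round, worth 0.43 × 163.008 = 70.09344 now, so the firm offers 70.09344, keeping 289.90656.
Round 2 (the union proposes): the firm can get 289.90656 next round, worth 0.96 × 289.90656 = 278.3102976 now; the union offers that and keeps 81.6897024.
Round 1 (the firm proposes): the union can get 81.6897024 next round, worth 0.43 × 81.6897024 = 35.126572032 now; the firm offers that and keeps 324.873427968.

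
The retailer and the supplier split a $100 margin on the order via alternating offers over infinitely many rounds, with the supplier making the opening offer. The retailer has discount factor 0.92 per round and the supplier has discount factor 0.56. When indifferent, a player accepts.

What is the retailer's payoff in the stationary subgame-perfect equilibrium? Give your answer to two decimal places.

In a stationary SPE each proposer offers the other exactly their discounted continuation value.
If the supplier keeps x when proposing and the retailer keeps y when proposing, then x = 100 − 0.92y and y = 100 − 0.56x.
Solving: x = 100(1 − 0.92) / (1 − 0.56·0.92) = 8 / 0.4848 ≈ 16.5017.
The retailer gets 100 − 16.5017 ≈ 83.4983.

83.50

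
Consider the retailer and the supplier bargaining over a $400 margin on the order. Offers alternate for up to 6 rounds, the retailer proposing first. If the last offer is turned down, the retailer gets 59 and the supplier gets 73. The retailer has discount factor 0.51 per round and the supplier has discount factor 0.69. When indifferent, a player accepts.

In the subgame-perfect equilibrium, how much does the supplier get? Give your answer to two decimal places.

211.97

By backward induction:
Round 6 (the supplier proposes): the retailer gets 59 if talks fail, so the supplier offers 59 and keeps 341.
Round 5 (the retailer proposes): the supplier can get 341 next round, worth 0.69 × 341 = 235.29 now, so the retailer offers 235.29, keeping 164.71.
Round 4 (the supplier proposes): the retailer can get 164.71 next round, worth 0.51 × 164.71 = 84.0021 now, so the supplier offers 84.0021, keeping 315.9979.
Round 3 (the retailer proposes): the supplier can get 315.9979 next round, worth 0.69 × 315.9979 = 218.038551 now; the retailer offers that and keeps 181.961449.
Round 2 (the supplier proposes): the retailer can get 181.961449 next round, worth 0.51 × 181.961449 = 92.80033899 now, so the supplier offers 92.80033899, keeping 307.19966101.
Round 1 (the retailer proposes): the supplier can get 307.19966101 next round, worth 0.69 × 307.19966101 = 211.9677660969 now; the retailer offers that and keeps 188.0322339031.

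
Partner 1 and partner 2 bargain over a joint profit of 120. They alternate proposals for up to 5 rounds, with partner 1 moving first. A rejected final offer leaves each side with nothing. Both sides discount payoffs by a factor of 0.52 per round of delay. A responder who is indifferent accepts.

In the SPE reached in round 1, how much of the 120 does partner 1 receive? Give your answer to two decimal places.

81.95

Round 5 (partner 1 proposes): partner 2 will accept anything ≥ 0, so partner 1 offers 0 and keeps 120.
Round 4 (partner 2 proposes): partner 1 can get 120 next round, worth 0.52 × 120 = 62.4 now. Partner 2 offers 62.4 and keeps 120 − 62.4 = 57.6.
Round 3 (partner 1 proposes): partner 2 can get 57.6 next round, worth 0.52 × 57.6 = 29.952 now; partner 1 offers that and keeps 90.048.
Round 2 (partner 2 proposes): partner 1 can get 90.048 next round, worth 0.52 × 90.048 = 46.82496 now, so partner 2 offers 46.82496, keeping 73.17504.
Round 1 (partner 1 proposes): partner 2 can get 73.17504 next round, worth 0.52 × 73.17504 = 38.0510208 now, so partner 1 offers 38.0510208, keeping 81.9489792.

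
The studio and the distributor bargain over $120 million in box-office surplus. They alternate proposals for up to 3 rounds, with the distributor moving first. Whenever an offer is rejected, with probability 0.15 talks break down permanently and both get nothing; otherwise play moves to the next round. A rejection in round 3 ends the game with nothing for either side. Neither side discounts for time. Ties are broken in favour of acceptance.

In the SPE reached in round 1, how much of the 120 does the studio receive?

Round 3 (the distributor proposes): rejection yields 0 for the studio; the distributor offers 0 and keeps 120.
Round 2 (the studio proposes): rejecting gives the distributor an expected 0.85 × 120 = 102; the studio offers that and keeps 18.
Round 1 (the distributor proposes): rejecting gives the studio an expected 0.85 × 18 = 15.3; the distributor offers that and keeps 104.7.

15.3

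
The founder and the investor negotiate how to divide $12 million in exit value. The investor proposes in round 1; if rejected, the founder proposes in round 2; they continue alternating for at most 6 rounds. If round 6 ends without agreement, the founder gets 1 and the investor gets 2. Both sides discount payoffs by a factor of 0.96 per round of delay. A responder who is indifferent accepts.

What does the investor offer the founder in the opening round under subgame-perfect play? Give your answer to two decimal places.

9.04

Work backward from the last round.
Round 6 (the founder proposes): the investor gets 2 if talks fail, so the founder offers 2 and keeps 10.
Round 5 (the investor proposes): the founder can get 10 next round, worth 0.96 × 10 = 9.6 now. The investor offers 9.6 and keeps 12 − 9.6 = 2.4.
Round 4 (the founder proposes): the investor can get 2.4 next round, worth 0.96 × 2.4 = 2.304 now, so the founder offers 2.304, keeping 9.696.
Round 3 (the investor proposes): the founder can get 9.696 next round, worth 0.96 × 9.696 = 9.30816 now; the investor offers that and keeps 2.69184.
Round 2 (the founder proposes): the investor can get 2.69184 next round, worth 0.96 × 2.69184 = 2.5841664 now; the founder offers that and keeps 9.4158336.
Round 1 (the investor proposes): the founder can get 9.4158336 next round, worth 0.96 × 9.4158336 = 9.039200256 now, so the investor offers 9.039200256, keeping 2.960799744.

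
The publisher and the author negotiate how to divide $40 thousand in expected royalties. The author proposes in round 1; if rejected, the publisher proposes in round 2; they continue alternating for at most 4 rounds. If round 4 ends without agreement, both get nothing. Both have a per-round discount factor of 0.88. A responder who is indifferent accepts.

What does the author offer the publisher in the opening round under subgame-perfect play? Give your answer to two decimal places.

31.48

By backward induction:
Round 4 (the publisher proposes): the author will accept anything ≥ 0, so the publisher offers 0 and keeps 40.
Round 3 (the author proposes): the publisher can get 40 next round, worth 0.88 × 40 = 35.2 now; the author offers that and keeps 4.8.
Round 2 (the publisher proposes): the author can get 4.8 next round, worth 0.88 × 4.8 = 4.224 now, so the publisher offers 4.224, keeping 35.776.
Round 1 (the author proposes): the publisher can get 35.776 next round, worth 0.88 × 35.776 = 31.48288 now, so the author offers 31.48288, keeping 8.51712.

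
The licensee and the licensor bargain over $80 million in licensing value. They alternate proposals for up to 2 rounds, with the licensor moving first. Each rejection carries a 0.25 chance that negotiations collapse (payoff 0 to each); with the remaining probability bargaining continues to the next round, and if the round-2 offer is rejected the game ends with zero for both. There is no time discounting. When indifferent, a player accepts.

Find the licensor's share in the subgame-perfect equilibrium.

20

Round 2 (the licensee proposes): rejection yields 0 for the licensor; the licensee offers 0 and keeps 80.
Round 1 (the licensor proposes): rejecting gives the licensee an expected 0.75 × 80 = 60. The licensor offers 60 and keeps 80 − 60 = 20.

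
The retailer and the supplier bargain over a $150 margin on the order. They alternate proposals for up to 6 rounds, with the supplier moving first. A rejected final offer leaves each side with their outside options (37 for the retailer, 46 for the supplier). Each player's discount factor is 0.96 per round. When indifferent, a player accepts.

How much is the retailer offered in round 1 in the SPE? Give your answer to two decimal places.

Solve by backward induction from round 6.
Round 6 (the retailer proposes): the supplier gets 46 if talks fail, so the retailer offers 46 and keeps 104.
Round 5 (the supplier proposes): the retailer can get 104 next round, worth 0.96 × 104 = 99.84 now, so the supplier offers 99.84, keeping 50.16.
Round 4 (the retailer proposes): the supplier can get 50.16 next round, worth 0.96 × 50.16 = 48.1536 now; the retailer offers that and keeps 101.8464.
Round 3 (the supplier proposes): the retailer can get 101.8464 next round, worth 0.96 × 101.8464 = 97.772544 now, so the supplier offers 97.772544, keeping 52.227456.
Round 2 (the retailer proposes): the supplier can get 52.227456 next round, worth 0.96 × 52.227456 = 50.13835776 now. The retailer offers 50.13835776 and keeps 150 − 50.13835776 = 99.86164224.
Round 1 (the supplier proposes): the retailer can get 99.86164224 next round, worth 0.96 × 99.86164224 = 95.8671765504 now; the supplier offers that and keeps 54.1328234496.

95.87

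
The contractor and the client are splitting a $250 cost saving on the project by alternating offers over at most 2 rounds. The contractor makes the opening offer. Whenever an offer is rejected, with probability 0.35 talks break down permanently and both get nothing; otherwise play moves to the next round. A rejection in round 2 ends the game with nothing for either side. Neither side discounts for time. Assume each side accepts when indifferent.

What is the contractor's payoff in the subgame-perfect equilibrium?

87.5

By backward induction:
Round 2 (the client proposes): rejection yields 0 for the contractor; the client offers 0 and keeps 250.
Round 1 (the contractor proposes): rejecting gives the client an expected 0.65 × 250 = 162.5, so the contractor offers 162.5, keeping 87.5.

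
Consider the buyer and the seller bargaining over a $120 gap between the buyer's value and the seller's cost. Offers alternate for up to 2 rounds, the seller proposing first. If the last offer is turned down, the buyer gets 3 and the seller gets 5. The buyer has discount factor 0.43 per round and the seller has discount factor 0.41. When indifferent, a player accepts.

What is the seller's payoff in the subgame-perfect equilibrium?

Round 2 (the buyer proposes): the seller gets 5 if talks fail, so the buyer offers 5 and keeps 115.
Round 1 (the seller proposes): the buyer can get 115 next round, worth 0.43 × 115 = 49.45 now; the seller offers that and keeps 70.55.

70.55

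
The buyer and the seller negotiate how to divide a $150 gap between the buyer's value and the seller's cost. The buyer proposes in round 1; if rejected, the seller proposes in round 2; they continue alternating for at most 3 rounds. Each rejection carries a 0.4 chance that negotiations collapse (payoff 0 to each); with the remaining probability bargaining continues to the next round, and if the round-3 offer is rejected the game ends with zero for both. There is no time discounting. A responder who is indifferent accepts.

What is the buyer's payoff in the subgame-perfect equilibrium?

114

Round 3 (the buyer proposes): rejection yields 0 for the seller; the buyer offers 0 and keeps 150.
Round 2 (the seller proposes): rejecting gives the buyer an expected 0.6 × 150 = 90; the seller offers that and keeps 60.
Round 1 (the buyer proposes): rejecting gives the seller an expected 0.6 × 60 = 36, so the buyer offers 36, keeping 114.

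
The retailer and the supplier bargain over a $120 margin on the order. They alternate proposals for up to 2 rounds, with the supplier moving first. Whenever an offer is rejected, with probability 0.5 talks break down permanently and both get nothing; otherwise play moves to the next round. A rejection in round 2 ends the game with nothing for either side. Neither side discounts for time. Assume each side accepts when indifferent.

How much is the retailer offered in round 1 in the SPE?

By backward induction:
Round 2 (the retailer proposes): the supplier will accept anything ≥ 0, so the retailer offers 0 and keeps 120.
Round 1 (the supplier proposes): rejecting gives the retailer an expected 0.5 × 120 = 60, so the supplier offers 60, keeping 60.

60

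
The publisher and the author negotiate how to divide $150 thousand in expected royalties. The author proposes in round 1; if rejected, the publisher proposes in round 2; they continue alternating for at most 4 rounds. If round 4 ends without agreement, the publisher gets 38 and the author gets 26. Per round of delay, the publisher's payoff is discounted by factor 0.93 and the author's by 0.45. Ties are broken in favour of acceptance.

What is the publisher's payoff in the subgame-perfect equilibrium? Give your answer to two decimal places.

124.99

Solve by backward induction from round 4.
Round 4 (the publisher proposes): the author gets 26 if talks fail, so the publisher offers 26 and keeps 124.
Round 3 (the author proposes): the publisher can get 124 next round, worth 0.93 × 124 = 115.32 now. The author offers 115.32 and keeps 150 − 115.32 = 34.68.
Round 2 (the publisher proposes): the author can get 34.68 next round, worth 0.45 × 34.68 = 15.606 now, so the publisher offers 15.606, keeping 134.394.
Round 1 (the author proposes): the publisher can get 134.394 next round, worth 0.93 × 134.394 = 124.98642 now, so the author offers 124.98642, keeping 25.01358.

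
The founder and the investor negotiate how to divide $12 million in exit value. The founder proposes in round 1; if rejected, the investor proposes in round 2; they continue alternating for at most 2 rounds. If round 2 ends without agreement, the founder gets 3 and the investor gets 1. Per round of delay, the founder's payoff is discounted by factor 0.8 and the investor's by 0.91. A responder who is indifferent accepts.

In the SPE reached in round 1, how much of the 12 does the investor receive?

Work backward from the last round.
Round 2 (the investor proposes): the founder gets 3 if talks fail, so the investor offers 3 and keeps 9.
Round 1 (the founder proposes): the investor can get 9 next round, worth 0.91 × 9 = 8.19 now; the founder offers that and keeps 3.81.

8.19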